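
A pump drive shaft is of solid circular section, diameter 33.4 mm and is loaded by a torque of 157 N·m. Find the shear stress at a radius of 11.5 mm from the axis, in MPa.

14.8 MPa

J = πd⁴/32 = π(0.0334)⁴/32 = 1.222×10^-7 m⁴.
Shear stress varies linearly with radius: τ = T·r/J = 157.0 × 0.0115 / 1.222×10^-7 = 1.478×10^7 Pa.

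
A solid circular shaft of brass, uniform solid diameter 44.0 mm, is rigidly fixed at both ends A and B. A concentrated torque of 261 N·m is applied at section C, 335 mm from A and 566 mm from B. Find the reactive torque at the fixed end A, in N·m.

With uniform GJ and both ends fixed, compatibility θ_AC = θ_CB gives T_A·a = T_B·b, together with T_A + T_B = T₀.
T_A = T₀·b/(a+b) = 261.0·566/901.0 = 164.0 N·m; T_B = 97.04 N·m.

164 N·m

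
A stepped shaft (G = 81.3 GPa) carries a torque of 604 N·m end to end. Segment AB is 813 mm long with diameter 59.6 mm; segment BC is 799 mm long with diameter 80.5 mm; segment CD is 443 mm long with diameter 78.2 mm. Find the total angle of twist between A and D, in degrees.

0.413°

J_AB = π(0.0596)⁴/32 = 1.24×10^-6 m⁴; J_BC = π(0.0805)⁴/32 = 4.12×10^-6 m⁴; J_CD = π(0.0782)⁴/32 = 3.67×10^-6 m⁴.
θ = (T/G)·Σ L_i/J_i = (604.0/81.3×10⁹)·(0.813/1.24×10^-6 + 0.799/4.12×10^-6 + 0.443/3.67×10^-6) = 7.212×10^-3 rad.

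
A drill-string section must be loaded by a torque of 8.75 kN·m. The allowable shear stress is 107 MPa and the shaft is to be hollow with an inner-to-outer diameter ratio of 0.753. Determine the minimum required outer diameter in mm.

For a hollow shaft with d_i/d_o = 0.753: τ_max = 16T/(π d_o³ (1−k⁴)), so d_o = [16T/(π τ_allow (1−k⁴))]^(1/3) = [16·8750/(π·1.07×10^8·0.6785)]^(1/3) = 0.08499 m.

85.0 mm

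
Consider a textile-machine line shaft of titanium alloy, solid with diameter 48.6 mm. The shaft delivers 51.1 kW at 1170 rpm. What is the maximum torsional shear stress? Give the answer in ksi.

ω = 2π·1170/60 = 122.5 rad/s, so T = P/ω = 51.1×10³ / 122.5 = 417.1 N·m.
J = πd⁴/32 = π(0.0486)⁴/32 = 5.477×10^-7 m⁴.
τ_max = T·r/J = 417.1 × 0.0243 / 5.477×10^-7 = 1.850×10^7 Pa.

2.68 ksi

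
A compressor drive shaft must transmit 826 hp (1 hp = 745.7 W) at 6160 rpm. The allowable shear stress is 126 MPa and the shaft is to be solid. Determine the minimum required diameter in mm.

ω = 2π·6160/60 = 645.1 rad/s, so T = P/ω = 826×745.7 / 645.1 = 954.8 N·m.
For a solid shaft τ_max = 16T/(πd³), so d = (16T/(π τ_allow))^(1/3) = (16·954.8/(π·1.26×10^8))^(1/3) = 0.03379 m.

33.8 mm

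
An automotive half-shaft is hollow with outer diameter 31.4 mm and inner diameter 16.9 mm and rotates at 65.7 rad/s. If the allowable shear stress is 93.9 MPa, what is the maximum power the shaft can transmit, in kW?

J = π(d_o⁴ − d_i⁴)/32 = π(0.0314⁴ − 0.0169⁴)/32 = 8.743×10^-8 m⁴.
T_max = τ_allow·J/r = 9.39×10^7 × 8.743×10^-8 / 0.0157 = 522.9 N·m.
ω = 65.7 rad/s, so P_max = T_max·ω = 3.435×10^4 W.

34.4 kW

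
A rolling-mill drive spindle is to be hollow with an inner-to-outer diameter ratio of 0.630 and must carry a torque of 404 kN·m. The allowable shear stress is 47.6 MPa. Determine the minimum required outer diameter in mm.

372 mm

For a hollow shaft with d_i/d_o = 0.630: τ_max = 16T/(π d_o³ (1−k⁴)), so d_o = [16T/(π τ_allow (1−k⁴))]^(1/3) = [16·404000/(π·4.76×10^7·0.8425)]^(1/3) = 0.3716 m.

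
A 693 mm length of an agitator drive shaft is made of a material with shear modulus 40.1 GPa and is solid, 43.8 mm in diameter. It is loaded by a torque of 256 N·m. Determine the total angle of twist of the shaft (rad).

J = πd⁴/32 = π(0.0438)⁴/32 = 3.613×10^-7 m⁴.
θ = T·L/(G·J) = 256.0 × 0.693 / (40.1×10⁹ × 3.613×10^-7) = 0.01224 rad.

0.0122 rad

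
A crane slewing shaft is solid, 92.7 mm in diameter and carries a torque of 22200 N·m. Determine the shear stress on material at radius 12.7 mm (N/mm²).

38.9 N/mm²

J = πd⁴/32 = π(0.0927)⁴/32 = 7.250×10^-6 m⁴.
Shear stress varies linearly with radius: τ = T·r/J = 22200 × 0.0127 / 7.250×10^-6 = 3.889×10^7 Pa.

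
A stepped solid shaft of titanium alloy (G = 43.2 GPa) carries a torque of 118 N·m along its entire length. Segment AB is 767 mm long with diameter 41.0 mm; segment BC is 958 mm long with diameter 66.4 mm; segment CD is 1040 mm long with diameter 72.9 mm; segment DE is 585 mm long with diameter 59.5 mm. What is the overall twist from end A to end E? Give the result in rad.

J_AB = π(0.0410)⁴/32 = 2.77×10^-7 m⁴; J_BC = π(0.0664)⁴/32 = 1.91×10^-6 m⁴; J_CD = π(0.0729)⁴/32 = 2.77×10^-6 m⁴; J_DE = π(0.0595)⁴/32 = 1.23×10^-6 m⁴.
θ = (T/G)·Σ L_i/J_i = (118.0/43.2×10⁹)·(0.767/2.77×10^-7 + 0.958/1.91×10^-6 + 1.04/2.77×10^-6 + 0.585/1.23×10^-6) = 0.01125 rad.

0.0112 rad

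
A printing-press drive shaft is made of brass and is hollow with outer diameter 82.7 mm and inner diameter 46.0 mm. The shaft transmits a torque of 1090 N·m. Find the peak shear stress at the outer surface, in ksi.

J = π(d_o⁴ − d_i⁴)/32 = π(0.0827⁴ − 0.0460⁴)/32 = 4.153×10^-6 m⁴.
τ_max = T·r/J = 1090 × 0.0414 / 4.153×10^-6 = 1.085×10^7 Pa.

1.57 ksi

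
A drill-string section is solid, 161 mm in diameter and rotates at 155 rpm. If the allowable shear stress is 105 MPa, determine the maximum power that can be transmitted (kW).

J = πd⁴/32 = π(0.161)⁴/32 = 6.596×10^-5 m⁴.
T_max = τ_allow·J/r = 1.05×10^8 × 6.596×10^-5 / 0.0805 = 86040 N·m.
ω = 2π·155/60 = 16.23 rad/s, so P_max = T_max·ω = 1.397×10^6 W.

1400 kW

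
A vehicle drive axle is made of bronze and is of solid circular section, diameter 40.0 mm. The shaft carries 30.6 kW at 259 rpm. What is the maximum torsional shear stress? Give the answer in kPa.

89800 kPa

ω = 2π·259/60 = 27.12 rad/s, so T = P/ω = 30.6×10³ / 27.12 = 1128 N·m.
J = πd⁴/32 = π(0.0400)⁴/32 = 2.513×10^-7 m⁴.
τ_max = T·r/J = 1128 × 0.0200 / 2.513×10^-7 = 8.978×10^7 Pa.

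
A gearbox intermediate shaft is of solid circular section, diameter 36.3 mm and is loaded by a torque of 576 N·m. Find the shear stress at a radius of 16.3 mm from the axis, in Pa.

5.51e7 Pa

J = πd⁴/32 = π(0.0363)⁴/32 = 1.705×10^-7 m⁴.
Shear stress varies linearly with radius: τ = T·r/J = 576.0 × 0.0163 / 1.705×10^-7 = 5.508×10^7 Pa.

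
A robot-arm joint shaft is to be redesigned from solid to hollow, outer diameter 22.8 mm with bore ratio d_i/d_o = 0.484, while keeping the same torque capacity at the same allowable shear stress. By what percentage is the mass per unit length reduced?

Equal τ_max and T ⇒ the solid shaft needs d_s³ = d_o³(1−k⁴), so d_s = 22.8·(1−0.484⁴)^(1/3) = 22.38 mm.
Area ratio A_h/A_s = d_o²(1−k²)/d_s² = (1−k²)/(1−k⁴)^(2/3) = 0.7951.
Mass saving = 1 − 0.7951 = 20.5 %.

20.5 %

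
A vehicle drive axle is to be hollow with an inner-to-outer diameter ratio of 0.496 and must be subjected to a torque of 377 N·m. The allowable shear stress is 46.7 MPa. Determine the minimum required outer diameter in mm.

For a hollow shaft with d_i/d_o = 0.496: τ_max = 16T/(π d_o³ (1−k⁴)), so d_o = [16T/(π τ_allow (1−k⁴))]^(1/3) = [16·377.0/(π·4.67×10^7·0.9395)]^(1/3) = 0.03524 m.

35.2 mm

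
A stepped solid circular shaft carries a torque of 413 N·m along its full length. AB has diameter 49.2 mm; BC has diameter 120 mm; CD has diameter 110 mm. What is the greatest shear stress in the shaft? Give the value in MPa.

17.7 MPa

Under the same torque, τ_max = 16T/(πd³) is largest where d is smallest — segment AB (d = 49.2 mm).
τ_max = 16·413.0/(π·(0.0492)³) = 1.766×10^7 Pa.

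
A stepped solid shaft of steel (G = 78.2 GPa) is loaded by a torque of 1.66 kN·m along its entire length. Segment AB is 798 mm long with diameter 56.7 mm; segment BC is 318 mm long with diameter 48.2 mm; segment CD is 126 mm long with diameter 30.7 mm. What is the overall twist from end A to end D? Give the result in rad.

0.0601 rad

J_AB = π(0.0567)⁴/32 = 1.01×10^-6 m⁴; J_BC = π(0.0482)⁴/32 = 5.30×10^-7 m⁴; J_CD = π(0.0307)⁴/32 = 8.72×10^-8 m⁴.
θ = (T/G)·Σ L_i/J_i = (1660/78.2×10⁹)·(0.798/1.01×10^-6 + 0.318/5.30×10^-7 + 0.126/8.72×10^-8) = 0.06010 rad.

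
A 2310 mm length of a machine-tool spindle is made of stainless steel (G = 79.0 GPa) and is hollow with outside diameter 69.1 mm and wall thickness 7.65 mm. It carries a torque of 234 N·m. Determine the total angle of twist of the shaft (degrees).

J = π(d_o⁴ − d_i⁴)/32 = π(0.0691⁴ − 0.0538⁴)/32 = 1.416×10^-6 m⁴.
θ = T·L/(G·J) = 234.0 × 2.31 / (79.0×10⁹ × 1.416×10^-6) = 4.833×10^-3 rad.

0.277°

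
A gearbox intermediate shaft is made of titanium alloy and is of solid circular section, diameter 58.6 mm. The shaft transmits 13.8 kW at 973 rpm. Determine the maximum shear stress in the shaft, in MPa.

3.43 MPa

ω = 2π·973/60 = 101.9 rad/s, so T = P/ω = 13.8×10³ / 101.9 = 135.4 N·m.
J = πd⁴/32 = π(0.0586)⁴/32 = 1.158×10^-6 m⁴.
τ_max = T·r/J = 135.4 × 0.0293 / 1.158×10^-6 = 3.428×10^6 Pa.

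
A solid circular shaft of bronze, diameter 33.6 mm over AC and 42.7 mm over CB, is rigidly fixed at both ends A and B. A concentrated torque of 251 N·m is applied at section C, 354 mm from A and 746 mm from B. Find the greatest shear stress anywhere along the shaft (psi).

2180 psi

Compatibility: T_A·a/J_AC = T_B·b/J_CB with T_A + T_B = T₀.
J_AC = 1.25×10^-7 m⁴, J_CB = 3.26×10^-7 m⁴, so T_A = T₀·(J_AC/a)/((J_AC/a)+(J_CB/b)) = 112.2 N·m, T_B = 138.8 N·m.
τ in each portion: τ_AC = 1.51×10^7 Pa, τ_CB = 9.08×10^6 Pa; maximum is in AC.
τ_max = T_AC·r/J = 112.2·0.0168/1.25×10^-7 = 1.506×10^7 Pa.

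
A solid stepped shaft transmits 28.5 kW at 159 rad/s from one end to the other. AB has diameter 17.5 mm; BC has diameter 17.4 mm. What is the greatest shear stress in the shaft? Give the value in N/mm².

173 N/mm²

ω = 159 rad/s, so T = P/ω = 28.5×10³ / 159.0 = 179.2 N·m.
Under the same torque, τ_max = 16T/(πd³) is largest where d is smallest — segment BC (d = 17.4 mm).
τ_max = 16·179.2/(π·(0.0174)³) = 1.733×10^8 Pa.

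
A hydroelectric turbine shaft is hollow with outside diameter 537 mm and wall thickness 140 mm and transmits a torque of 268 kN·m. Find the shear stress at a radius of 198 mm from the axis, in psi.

J = π(d_o⁴ − d_i⁴)/32 = π(0.537⁴ − 0.257⁴)/32 = 7.736×10^-3 m⁴.
Shear stress varies linearly with radius: τ = T·r/J = 268000 × 0.198 / 7.736×10^-3 = 6.860×10^6 Pa.

995 psi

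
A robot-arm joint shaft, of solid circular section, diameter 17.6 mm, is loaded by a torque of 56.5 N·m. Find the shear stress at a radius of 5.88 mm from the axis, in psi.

J = πd⁴/32 = π(0.0176)⁴/32 = 9.420×10^-9 m⁴.
Shear stress varies linearly with radius: τ = T·r/J = 56.50 × 0.00588 / 9.420×10^-9 = 3.527×10^7 Pa.

5120 psi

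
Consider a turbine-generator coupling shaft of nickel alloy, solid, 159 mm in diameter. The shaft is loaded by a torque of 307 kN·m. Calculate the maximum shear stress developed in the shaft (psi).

J = πd⁴/32 = π(0.159)⁴/32 = 6.275×10^-5 m⁴.
τ_max = T·r/J = 307000 × 0.0795 / 6.275×10^-5 = 3.890×10^8 Pa.

56400 psi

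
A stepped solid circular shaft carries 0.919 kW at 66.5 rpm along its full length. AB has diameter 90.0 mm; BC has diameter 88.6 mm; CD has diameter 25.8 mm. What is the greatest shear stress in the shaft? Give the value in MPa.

39.1 MPa

ω = 2π·66.5/60 = 6.964 rad/s, so T = P/ω = 0.919×10³ / 6.964 = 132.0 N·m.
Under the same torque, τ_max = 16T/(πd³) is largest where d is smallest — segment CD (d = 25.8 mm).
τ_max = 16·132.0/(π·(0.0258)³) = 3.914×10^7 Pa.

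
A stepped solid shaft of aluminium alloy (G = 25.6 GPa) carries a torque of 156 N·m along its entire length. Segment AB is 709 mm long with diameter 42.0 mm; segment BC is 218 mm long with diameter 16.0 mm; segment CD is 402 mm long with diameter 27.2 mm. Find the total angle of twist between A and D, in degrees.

J_AB = π(0.0420)⁴/32 = 3.05×10^-7 m⁴; J_BC = π(0.0160)⁴/32 = 6.43×10^-9 m⁴; J_CD = π(0.0272)⁴/32 = 5.37×10^-8 m⁴.
θ = (T/G)·Σ L_i/J_i = (156.0/25.6×10⁹)·(0.709/3.05×10^-7 + 0.218/6.43×10^-9 + 0.402/5.37×10^-8) = 0.2662 rad.

15.3°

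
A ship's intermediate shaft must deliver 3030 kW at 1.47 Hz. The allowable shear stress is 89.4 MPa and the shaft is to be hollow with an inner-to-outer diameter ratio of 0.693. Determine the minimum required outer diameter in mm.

ω = 2π·1.47 = 9.236 rad/s, so T = P/ω = 3030×10³ / 9.236 = 328100 N·m.
For a hollow shaft with d_i/d_o = 0.693: τ_max = 16T/(π d_o³ (1−k⁴)), so d_o = [16T/(π τ_allow (1−k⁴))]^(1/3) = [16·328100/(π·8.94×10^7·0.7694)]^(1/3) = 0.2896 m.

290 mm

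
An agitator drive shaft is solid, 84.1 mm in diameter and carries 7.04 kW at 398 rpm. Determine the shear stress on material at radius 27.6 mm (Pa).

949000 Pa

ω = 2π·398/60 = 41.68 rad/s, so T = P/ω = 7.04×10³ / 41.68 = 168.9 N·m.
J = πd⁴/32 = π(0.0841)⁴/32 = 4.911×10^-6 m⁴.
Shear stress varies linearly with radius: τ = T·r/J = 168.9 × 0.0276 / 4.911×10^-6 = 9.493×10^5 Pa.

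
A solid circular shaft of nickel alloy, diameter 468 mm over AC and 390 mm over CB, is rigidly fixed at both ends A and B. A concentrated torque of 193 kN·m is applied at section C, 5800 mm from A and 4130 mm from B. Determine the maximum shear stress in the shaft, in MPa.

Compatibility: T_A·a/J_AC = T_B·b/J_CB with T_A + T_B = T₀.
J_AC = 4.71×10^-3 m⁴, J_CB = 2.27×10^-3 m⁴, so T_A = T₀·(J_AC/a)/((J_AC/a)+(J_CB/b)) = 115100 N·m, T_B = 77930 N·m.
τ in each portion: τ_AC = 5.72×10^6 Pa, τ_CB = 6.69×10^6 Pa; maximum is in CB.
τ_max = T_CB·r/J = 77930·0.195/2.27×10^-3 = 6.691×10^6 Pa.

6.69 MPa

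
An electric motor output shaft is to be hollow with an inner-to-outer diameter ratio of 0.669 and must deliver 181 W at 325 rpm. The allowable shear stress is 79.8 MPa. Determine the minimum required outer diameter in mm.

7.52 mm

ω = 2π·325/60 = 34.03 rad/s, so T = P/ω = 181 / 34.03 = 5.318 N·m.
For a hollow shaft with d_i/d_o = 0.669: τ_max = 16T/(π d_o³ (1−k⁴)), so d_o = [16T/(π τ_allow (1−k⁴))]^(1/3) = [16·5.318/(π·7.98×10^7·0.7997)]^(1/3) = 0.007515 m.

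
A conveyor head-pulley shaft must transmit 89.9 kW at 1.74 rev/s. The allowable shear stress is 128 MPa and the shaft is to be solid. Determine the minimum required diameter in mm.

ω = 2π·1.74 = 10.93 rad/s, so T = P/ω = 89.9×10³ / 10.93 = 8223 N·m.
For a solid shaft τ_max = 16T/(πd³), so d = (16T/(π τ_allow))^(1/3) = (16·8223/(π·1.28×10^8))^(1/3) = 0.06891 m.

68.9 mm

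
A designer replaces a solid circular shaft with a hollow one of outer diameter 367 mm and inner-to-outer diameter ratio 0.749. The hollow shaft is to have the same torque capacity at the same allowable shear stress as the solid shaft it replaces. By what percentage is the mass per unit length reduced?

Equal τ_max and T ⇒ the solid shaft needs d_s³ = d_o³(1−k⁴), so d_s = 367·(1−0.749⁴)^(1/3) = 323.6 mm.
Area ratio A_h/A_s = d_o²(1−k²)/d_s² = (1−k²)/(1−k⁴)^(2/3) = 0.5648.
Mass saving = 1 − 0.5648 = 43.5 %.

43.5 %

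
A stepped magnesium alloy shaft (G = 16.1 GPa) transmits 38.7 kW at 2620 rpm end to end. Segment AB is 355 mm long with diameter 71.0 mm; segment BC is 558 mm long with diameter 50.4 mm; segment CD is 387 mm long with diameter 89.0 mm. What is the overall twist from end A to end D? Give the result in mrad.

ω = 2π·2620/60 = 274.4 rad/s, so T = P/ω = 38.7×10³ / 274.4 = 141.1 N·m.
J_AB = π(0.0710)⁴/32 = 2.49×10^-6 m⁴; J_BC = π(0.0504)⁴/32 = 6.33×10^-7 m⁴; J_CD = π(0.0890)⁴/32 = 6.16×10^-6 m⁴.
θ = (T/G)·Σ L_i/J_i = (141.1/16.1×10⁹)·(0.355/2.49×10^-6 + 0.558/6.33×10^-7 + 0.387/6.16×10^-6) = 9.514×10^-3 rad.

9.51 mrad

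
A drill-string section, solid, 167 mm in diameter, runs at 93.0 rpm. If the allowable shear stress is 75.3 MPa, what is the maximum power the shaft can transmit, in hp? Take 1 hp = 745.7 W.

J = πd⁴/32 = π(0.167)⁴/32 = 7.636×10^-5 m⁴.
T_max = τ_allow·J/r = 7.53×10^7 × 7.636×10^-5 / 0.0835 = 68860 N·m.
ω = 2π·93.0/60 = 9.739 rad/s, so P_max = T_max·ω = 6.706×10^5 W.

899 hp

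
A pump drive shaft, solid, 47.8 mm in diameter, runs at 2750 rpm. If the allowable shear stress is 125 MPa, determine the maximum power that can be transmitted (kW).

J = πd⁴/32 = π(0.0478)⁴/32 = 5.125×10^-7 m⁴.
T_max = τ_allow·J/r = 1.25×10^8 × 5.125×10^-7 / 0.0239 = 2681 N·m.
ω = 2π·2750/60 = 288.0 rad/s, so P_max = T_max·ω = 7.719×10^5 W.

772 kW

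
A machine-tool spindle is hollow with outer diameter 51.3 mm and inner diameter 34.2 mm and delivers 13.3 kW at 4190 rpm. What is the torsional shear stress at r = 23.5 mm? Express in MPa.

1.31 MPa

ω = 2π·4190/60 = 438.8 rad/s, so T = P/ω = 13.3×10³ / 438.8 = 30.31 N·m.
J = π(d_o⁴ − d_i⁴)/32 = π(0.0513⁴ − 0.0342⁴)/32 = 5.456×10^-7 m⁴.
Shear stress varies linearly with radius: τ = T·r/J = 30.31 × 0.0235 / 5.456×10^-7 = 1.306×10^6 Pa.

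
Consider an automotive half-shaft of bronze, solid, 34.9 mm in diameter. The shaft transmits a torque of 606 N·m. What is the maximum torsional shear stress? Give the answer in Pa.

7.26e7 Pa

J = πd⁴/32 = π(0.0349)⁴/32 = 1.456×10^-7 m⁴.
τ_max = T·r/J = 606.0 × 0.0175 / 1.456×10^-7 = 7.260×10^7 Pa.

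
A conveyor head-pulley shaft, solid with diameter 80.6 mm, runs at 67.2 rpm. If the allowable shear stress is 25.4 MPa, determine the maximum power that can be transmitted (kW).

18.4 kW

J = πd⁴/32 = π(0.0806)⁴/32 = 4.143×10^-6 m⁴.
T_max = τ_allow·J/r = 2.54×10^7 × 4.143×10^-6 / 0.0403 = 2611 N·m.
ω = 2π·67.2/60 = 7.037 rad/s, so P_max = T_max·ω = 1.838×10^4 W.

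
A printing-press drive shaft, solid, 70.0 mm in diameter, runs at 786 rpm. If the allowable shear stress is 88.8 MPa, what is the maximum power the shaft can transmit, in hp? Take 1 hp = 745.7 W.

660 hp

J = πd⁴/32 = π(0.0700)⁴/32 = 2.357×10^-6 m⁴.
T_max = τ_allow·J/r = 8.88×10^7 × 2.357×10^-6 / 0.0350 = 5980 N·m.
ω = 2π·786/60 = 82.31 rad/s, so P_max = T_max·ω = 4.923×10^5 W.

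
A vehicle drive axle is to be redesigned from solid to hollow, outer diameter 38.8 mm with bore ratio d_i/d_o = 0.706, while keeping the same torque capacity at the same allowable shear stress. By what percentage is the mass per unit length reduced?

39.3 %

Equal τ_max and T ⇒ the solid shaft needs d_s³ = d_o³(1−k⁴), so d_s = 38.8·(1−0.706⁴)^(1/3) = 35.28 mm.
Area ratio A_h/A_s = d_o²(1−k²)/d_s² = (1−k²)/(1−k⁴)^(2/3) = 0.6068.
Mass saving = 1 − 0.6068 = 39.3 %.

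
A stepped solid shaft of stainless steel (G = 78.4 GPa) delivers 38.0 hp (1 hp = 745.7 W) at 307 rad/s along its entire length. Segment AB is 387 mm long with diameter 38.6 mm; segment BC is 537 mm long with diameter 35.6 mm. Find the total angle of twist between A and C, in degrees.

ω = 307 rad/s, so T = P/ω = 38.0×745.7 / 307.0 = 92.30 N·m.
J_AB = π(0.0386)⁴/32 = 2.18×10^-7 m⁴; J_BC = π(0.0356)⁴/32 = 1.58×10^-7 m⁴.
θ = (T/G)·Σ L_i/J_i = (92.30/78.4×10⁹)·(0.387/2.18×10^-7 + 0.537/1.58×10^-7) = 6.100×10^-3 rad.

0.349°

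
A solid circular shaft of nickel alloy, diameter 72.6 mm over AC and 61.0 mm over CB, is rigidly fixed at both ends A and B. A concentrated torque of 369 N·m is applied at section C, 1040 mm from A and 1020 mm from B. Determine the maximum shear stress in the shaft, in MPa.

3.26 MPa

Compatibility: T_A·a/J_AC = T_B·b/J_CB with T_A + T_B = T₀.
J_AC = 2.73×10^-6 m⁴, J_CB = 1.36×10^-6 m⁴, so T_A = T₀·(J_AC/a)/((J_AC/a)+(J_CB/b)) = 244.7 N·m, T_B = 124.3 N·m.
τ in each portion: τ_AC = 3.26×10^6 Pa, τ_CB = 2.79×10^6 Pa; maximum is in AC.
τ_max = T_AC·r/J = 244.7·0.0363/2.73×10^-6 = 3.256×10^6 Pa.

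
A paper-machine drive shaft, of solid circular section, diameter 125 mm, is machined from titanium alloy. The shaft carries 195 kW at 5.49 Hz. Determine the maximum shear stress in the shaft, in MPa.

14.7 MPa

ω = 2π·5.49 = 34.49 rad/s, so T = P/ω = 195×10³ / 34.49 = 5653 N·m.
J = πd⁴/32 = π(0.125)⁴/32 = 2.397×10^-5 m⁴.
τ_max = T·r/J = 5653 × 0.0625 / 2.397×10^-5 = 1.474×10^7 Pa.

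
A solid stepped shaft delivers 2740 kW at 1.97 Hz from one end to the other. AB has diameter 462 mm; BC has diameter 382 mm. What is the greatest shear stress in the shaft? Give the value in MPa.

ω = 2π·1.97 = 12.38 rad/s, so T = P/ω = 2740×10³ / 12.38 = 221400 N·m.
Under the same torque, τ_max = 16T/(πd³) is largest where d is smallest — segment BC (d = 382 mm).
τ_max = 16·221400/(π·(0.382)³) = 2.022×10^7 Pa.

20.2 MPa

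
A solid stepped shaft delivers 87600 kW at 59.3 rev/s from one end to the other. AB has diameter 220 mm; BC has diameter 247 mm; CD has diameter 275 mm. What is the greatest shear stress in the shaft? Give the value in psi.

16300 psi

ω = 2π·59.3 = 372.6 rad/s, so T = P/ω = 87600×10³ / 372.6 = 235100 N·m.
Under the same torque, τ_max = 16T/(πd³) is largest where d is smallest — segment AB (d = 220 mm).
τ_max = 16·235100/(π·(0.220)³) = 1.125×10^8 Pa.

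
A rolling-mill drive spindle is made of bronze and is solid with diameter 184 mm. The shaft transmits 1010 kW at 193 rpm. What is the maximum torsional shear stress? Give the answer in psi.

ω = 2π·193/60 = 20.21 rad/s, so T = P/ω = 1010×10³ / 20.21 = 49970 N·m.
J = πd⁴/32 = π(0.184)⁴/32 = 1.125×10^-4 m⁴.
τ_max = T·r/J = 49970 × 0.0920 / 1.125×10^-4 = 4.086×10^7 Pa.

5930 psi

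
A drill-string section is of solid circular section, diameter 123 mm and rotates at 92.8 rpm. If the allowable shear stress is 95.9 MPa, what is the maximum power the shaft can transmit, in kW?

341 kW

J = πd⁴/32 = π(0.123)⁴/32 = 2.247×10^-5 m⁴.
T_max = τ_allow·J/r = 9.59×10^7 × 2.247×10^-5 / 0.0615 = 35040 N·m.
ω = 2π·92.8/60 = 9.718 rad/s, so P_max = T_max·ω = 3.405×10^5 W.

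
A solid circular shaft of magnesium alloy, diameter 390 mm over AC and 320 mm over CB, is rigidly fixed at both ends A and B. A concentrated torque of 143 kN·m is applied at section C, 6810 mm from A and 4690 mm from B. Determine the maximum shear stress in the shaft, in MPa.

8.82 MPa

Compatibility: T_A·a/J_AC = T_B·b/J_CB with T_A + T_B = T₀.
J_AC = 2.27×10^-3 m⁴, J_CB = 1.03×10^-3 m⁴, so T_A = T₀·(J_AC/a)/((J_AC/a)+(J_CB/b)) = 86240 N·m, T_B = 56760 N·m.
τ in each portion: τ_AC = 7.40×10^6 Pa, τ_CB = 8.82×10^6 Pa; maximum is in CB.
τ_max = T_CB·r/J = 56760·0.160/1.03×10^-3 = 8.822×10^6 Pa.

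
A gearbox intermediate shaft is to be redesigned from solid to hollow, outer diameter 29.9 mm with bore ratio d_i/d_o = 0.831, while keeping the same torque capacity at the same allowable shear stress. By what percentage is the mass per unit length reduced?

Equal τ_max and T ⇒ the solid shaft needs d_s³ = d_o³(1−k⁴), so d_s = 29.9·(1−0.831⁴)^(1/3) = 24.09 mm.
Area ratio A_h/A_s = d_o²(1−k²)/d_s² = (1−k²)/(1−k⁴)^(2/3) = 0.4766.
Mass saving = 1 − 0.4766 = 52.3 %.

52.3 %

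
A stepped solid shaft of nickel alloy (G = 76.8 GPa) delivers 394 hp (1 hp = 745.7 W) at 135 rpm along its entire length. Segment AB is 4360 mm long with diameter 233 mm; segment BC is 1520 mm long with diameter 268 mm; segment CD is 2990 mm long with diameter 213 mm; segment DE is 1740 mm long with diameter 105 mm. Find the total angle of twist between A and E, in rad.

0.0484 rad

ω = 2π·135/60 = 14.14 rad/s, so T = P/ω = 394×745.7 / 14.14 = 20780 N·m.
J_AB = π(0.233)⁴/32 = 2.89×10^-4 m⁴; J_BC = π(0.268)⁴/32 = 5.06×10^-4 m⁴; J_CD = π(0.213)⁴/32 = 2.02×10^-4 m⁴; J_DE = π(0.105)⁴/32 = 1.19×10^-5 m⁴.
θ = (T/G)·Σ L_i/J_i = (20780/76.8×10⁹)·(4.36/2.89×10^-4 + 1.52/5.06×10^-4 + 2.99/2.02×10^-4 + 1.74/1.19×10^-5) = 0.04835 rad.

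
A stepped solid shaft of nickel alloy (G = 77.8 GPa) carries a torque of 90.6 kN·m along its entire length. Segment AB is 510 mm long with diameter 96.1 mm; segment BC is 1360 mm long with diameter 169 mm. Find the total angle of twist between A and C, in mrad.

90.7 mrad

J_AB = π(0.0961)⁴/32 = 8.37×10^-6 m⁴; J_BC = π(0.169)⁴/32 = 8.01×10^-5 m⁴.
θ = (T/G)·Σ L_i/J_i = (90600/77.8×10⁹)·(0.510/8.37×10^-6 + 1.36/8.01×10^-5) = 0.09071 rad.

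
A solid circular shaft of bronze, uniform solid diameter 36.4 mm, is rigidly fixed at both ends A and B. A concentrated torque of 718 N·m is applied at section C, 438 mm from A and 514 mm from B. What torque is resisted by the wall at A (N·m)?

388 N·m

With uniform GJ and both ends fixed, compatibility θ_AC = θ_CB gives T_A·a = T_B·b, together with T_A + T_B = T₀.
T_A = T₀·b/(a+b) = 718.0·514/952.0 = 387.7 N·m; T_B = 330.3 N·m.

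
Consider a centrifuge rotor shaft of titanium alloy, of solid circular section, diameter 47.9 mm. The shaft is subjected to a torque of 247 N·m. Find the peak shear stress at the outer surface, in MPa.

J = πd⁴/32 = π(0.0479)⁴/32 = 5.168×10^-7 m⁴.
τ_max = T·r/J = 247.0 × 0.0239 / 5.168×10^-7 = 1.145×10^7 Pa.

11.4 MPa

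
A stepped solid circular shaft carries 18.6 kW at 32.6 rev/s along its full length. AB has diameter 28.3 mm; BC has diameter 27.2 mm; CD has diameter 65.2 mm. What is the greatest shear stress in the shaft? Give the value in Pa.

2.30e7 Pa

ω = 2π·32.6 = 204.8 rad/s, so T = P/ω = 18.6×10³ / 204.8 = 90.81 N·m.
Under the same torque, τ_max = 16T/(πd³) is largest where d is smallest — segment BC (d = 27.2 mm).
τ_max = 16·90.81/(π·(0.0272)³) = 2.298×10^7 Pa.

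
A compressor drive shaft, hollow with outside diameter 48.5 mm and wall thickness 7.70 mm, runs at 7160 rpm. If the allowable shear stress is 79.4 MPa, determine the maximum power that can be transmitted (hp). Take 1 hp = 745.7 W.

1400 hp

J = π(d_o⁴ − d_i⁴)/32 = π(0.0485⁴ − 0.0331⁴)/32 = 4.254×10^-7 m⁴.
T_max = τ_allow·J/r = 7.94×10^7 × 4.254×10^-7 / 0.0243 = 1393 N·m.
ω = 2π·7160/60 = 749.8 rad/s, so P_max = T_max·ω = 1.044×10^6 W.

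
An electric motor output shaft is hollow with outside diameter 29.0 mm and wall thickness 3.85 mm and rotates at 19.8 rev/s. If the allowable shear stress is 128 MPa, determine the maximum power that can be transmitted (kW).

54.1 kW

J = π(d_o⁴ − d_i⁴)/32 = π(0.0290⁴ − 0.0213⁴)/32 = 4.923×10^-8 m⁴.
T_max = τ_allow·J/r = 1.28×10^8 × 4.923×10^-8 / 0.0145 = 434.6 N·m.
ω = 2π·19.8 = 124.4 rad/s, so P_max = T_max·ω = 5.406×10^4 W.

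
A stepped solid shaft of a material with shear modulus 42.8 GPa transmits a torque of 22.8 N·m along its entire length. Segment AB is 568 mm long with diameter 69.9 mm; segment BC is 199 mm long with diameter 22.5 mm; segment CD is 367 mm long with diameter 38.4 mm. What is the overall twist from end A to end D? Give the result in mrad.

J_AB = π(0.0699)⁴/32 = 2.34×10^-6 m⁴; J_BC = π(0.0225)⁴/32 = 2.52×10^-8 m⁴; J_CD = π(0.0384)⁴/32 = 2.13×10^-7 m⁴.
θ = (T/G)·Σ L_i/J_i = (22.80/42.8×10⁹)·(0.568/2.34×10^-6 + 0.199/2.52×10^-8 + 0.367/2.13×10^-7) = 5.258×10^-3 rad.

5.26 mrad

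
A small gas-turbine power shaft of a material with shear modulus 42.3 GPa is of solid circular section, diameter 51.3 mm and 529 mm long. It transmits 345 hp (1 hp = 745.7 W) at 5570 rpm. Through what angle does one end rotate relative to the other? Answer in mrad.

8.11 mrad

ω = 2π·5570/60 = 583.3 rad/s, so T = P/ω = 345×745.7 / 583.3 = 441.1 N·m.
J = πd⁴/32 = π(0.0513)⁴/32 = 6.799×10^-7 m⁴.
θ = T·L/(G·J) = 441.1 × 0.529 / (42.3×10⁹ × 6.799×10^-7) = 8.112×10^-3 rad.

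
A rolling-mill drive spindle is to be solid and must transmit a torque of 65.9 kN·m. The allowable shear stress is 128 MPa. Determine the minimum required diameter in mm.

For a solid shaft τ_max = 16T/(πd³), so d = (16T/(π τ_allow))^(1/3) = (16·65900/(π·1.28×10^8))^(1/3) = 0.1379 m.

138 mm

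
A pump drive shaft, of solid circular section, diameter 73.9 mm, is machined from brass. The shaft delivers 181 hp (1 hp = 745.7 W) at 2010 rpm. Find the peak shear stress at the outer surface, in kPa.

8090 kPa

ω = 2π·2010/60 = 210.5 rad/s, so T = P/ω = 181×745.7 / 210.5 = 641.2 N·m.
J = πd⁴/32 = π(0.0739)⁴/32 = 2.928×10^-6 m⁴.
τ_max = T·r/J = 641.2 × 0.0370 / 2.928×10^-6 = 8.092×10^6 Pa.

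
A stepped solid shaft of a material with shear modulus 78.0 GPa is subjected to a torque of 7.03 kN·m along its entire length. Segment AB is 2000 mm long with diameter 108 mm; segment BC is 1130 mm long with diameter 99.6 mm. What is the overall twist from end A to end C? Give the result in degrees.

1.38°

J_AB = π(0.108)⁴/32 = 1.34×10^-5 m⁴; J_BC = π(0.0996)⁴/32 = 9.66×10^-6 m⁴.
θ = (T/G)·Σ L_i/J_i = (7030/78.0×10⁹)·(2.00/1.34×10^-5 + 1.13/9.66×10^-6) = 0.02404 rad.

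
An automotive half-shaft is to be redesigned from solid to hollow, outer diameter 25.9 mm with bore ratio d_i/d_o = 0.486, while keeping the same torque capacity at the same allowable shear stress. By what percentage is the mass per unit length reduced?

20.6 %

Equal τ_max and T ⇒ the solid shaft needs d_s³ = d_o³(1−k⁴), so d_s = 25.9·(1−0.486⁴)^(1/3) = 25.41 mm.
Area ratio A_h/A_s = d_o²(1−k²)/d_s² = (1−k²)/(1−k⁴)^(2/3) = 0.7936.
Mass saving = 1 − 0.7936 = 20.6 %.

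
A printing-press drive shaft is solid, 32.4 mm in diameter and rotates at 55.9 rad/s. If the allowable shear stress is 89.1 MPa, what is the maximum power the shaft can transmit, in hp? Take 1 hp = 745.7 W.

J = πd⁴/32 = π(0.0324)⁴/32 = 1.082×10^-7 m⁴.
T_max = τ_allow·J/r = 8.91×10^7 × 1.082×10^-7 / 0.0162 = 595.0 N·m.
ω = 55.9 rad/s, so P_max = T_max·ω = 3.326×10^4 W.

44.6 hp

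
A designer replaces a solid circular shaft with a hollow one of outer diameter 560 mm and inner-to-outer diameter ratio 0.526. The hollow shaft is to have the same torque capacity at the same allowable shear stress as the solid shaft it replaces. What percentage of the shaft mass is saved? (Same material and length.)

23.7 %

Equal τ_max and T ⇒ the solid shaft needs d_s³ = d_o³(1−k⁴), so d_s = 560·(1−0.526⁴)^(1/3) = 545.3 mm.
Area ratio A_h/A_s = d_o²(1−k²)/d_s² = (1−k²)/(1−k⁴)^(2/3) = 0.7628.
Mass saving = 1 − 0.7628 = 23.7 %.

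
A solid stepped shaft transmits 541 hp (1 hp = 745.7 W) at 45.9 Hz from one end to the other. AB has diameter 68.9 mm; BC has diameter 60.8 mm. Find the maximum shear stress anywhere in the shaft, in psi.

ω = 2π·45.9 = 288.4 rad/s, so T = P/ω = 541×745.7 / 288.4 = 1399 N·m.
Under the same torque, τ_max = 16T/(πd³) is largest where d is smallest — segment BC (d = 60.8 mm).
τ_max = 16·1399/(π·(0.0608)³) = 3.170×10^7 Pa.

4600 psi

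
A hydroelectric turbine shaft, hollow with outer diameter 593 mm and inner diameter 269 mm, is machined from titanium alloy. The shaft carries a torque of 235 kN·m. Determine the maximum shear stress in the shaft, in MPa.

5.99 MPa

J = π(d_o⁴ − d_i⁴)/32 = π(0.593⁴ − 0.269⁴)/32 = 0.01163 m⁴.
τ_max = T·r/J = 235000 × 0.296 / 0.01163 = 5.993×10^6 Pa.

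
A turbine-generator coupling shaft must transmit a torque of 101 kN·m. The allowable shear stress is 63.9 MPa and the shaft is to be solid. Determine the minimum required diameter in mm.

For a solid shaft τ_max = 16T/(πd³), so d = (16T/(π τ_allow))^(1/3) = (16·101000/(π·6.39×10^7))^(1/3) = 0.2004 m.

200 mm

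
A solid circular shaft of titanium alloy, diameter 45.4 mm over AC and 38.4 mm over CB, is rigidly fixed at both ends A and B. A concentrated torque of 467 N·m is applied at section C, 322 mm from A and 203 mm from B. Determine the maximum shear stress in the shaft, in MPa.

18.8 MPa

Compatibility: T_A·a/J_AC = T_B·b/J_CB with T_A + T_B = T₀.
J_AC = 4.17×10^-7 m⁴, J_CB = 2.13×10^-7 m⁴, so T_A = T₀·(J_AC/a)/((J_AC/a)+(J_CB/b)) = 257.8 N·m, T_B = 209.2 N·m.
τ in each portion: τ_AC = 1.40×10^7 Pa, τ_CB = 1.88×10^7 Pa; maximum is in CB.
τ_max = T_CB·r/J = 209.2·0.0192/2.13×10^-7 = 1.882×10^7 Pa.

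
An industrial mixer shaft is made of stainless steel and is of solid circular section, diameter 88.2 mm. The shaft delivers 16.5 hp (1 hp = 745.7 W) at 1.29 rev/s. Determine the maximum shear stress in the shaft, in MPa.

11.3 MPa

ω = 2π·1.29 = 8.105 rad/s, so T = P/ω = 16.5×745.7 / 8.105 = 1518 N·m.
J = πd⁴/32 = π(0.0882)⁴/32 = 5.941×10^-6 m⁴.
τ_max = T·r/J = 1518 × 0.0441 / 5.941×10^-6 = 1.127×10^7 Pa.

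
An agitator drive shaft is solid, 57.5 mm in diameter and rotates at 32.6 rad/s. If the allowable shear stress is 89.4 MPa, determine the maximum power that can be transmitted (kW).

J = πd⁴/32 = π(0.0575)⁴/32 = 1.073×10^-6 m⁴.
T_max = τ_allow·J/r = 8.94×10^7 × 1.073×10^-6 / 0.0288 = 3337 N·m.
ω = 32.6 rad/s, so P_max = T_max·ω = 1.088×10^5 W.

109 kW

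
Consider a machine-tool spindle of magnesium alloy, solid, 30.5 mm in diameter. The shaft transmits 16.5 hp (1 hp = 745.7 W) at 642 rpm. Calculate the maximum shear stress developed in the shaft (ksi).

4.76 ksi

ω = 2π·642/60 = 67.23 rad/s, so T = P/ω = 16.5×745.7 / 67.23 = 183.0 N·m.
J = πd⁴/32 = π(0.0305)⁴/32 = 8.496×10^-8 m⁴.
τ_max = T·r/J = 183.0 × 0.0152 / 8.496×10^-8 = 3.285×10^7 Pa.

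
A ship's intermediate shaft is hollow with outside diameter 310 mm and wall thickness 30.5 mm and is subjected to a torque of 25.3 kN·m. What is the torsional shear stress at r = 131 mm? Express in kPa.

6260 kPa

J = π(d_o⁴ − d_i⁴)/32 = π(0.310⁴ − 0.249⁴)/32 = 5.293×10^-4 m⁴.
Shear stress varies linearly with radius: τ = T·r/J = 25300 × 0.131 / 5.293×10^-4 = 6.262×10^6 Pa.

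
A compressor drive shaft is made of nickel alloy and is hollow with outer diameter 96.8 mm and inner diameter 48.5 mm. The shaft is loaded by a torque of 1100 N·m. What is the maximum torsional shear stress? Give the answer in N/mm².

6.59 N/mm²

J = π(d_o⁴ − d_i⁴)/32 = π(0.0968⁴ − 0.0485⁴)/32 = 8.077×10^-6 m⁴.
τ_max = T·r/J = 1100 × 0.0484 / 8.077×10^-6 = 6.592×10^6 Pa.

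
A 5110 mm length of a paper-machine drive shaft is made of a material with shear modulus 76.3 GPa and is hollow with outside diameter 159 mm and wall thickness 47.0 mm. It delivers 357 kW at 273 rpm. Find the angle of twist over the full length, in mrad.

ω = 2π·273/60 = 28.59 rad/s, so T = P/ω = 357×10³ / 28.59 = 12490 N·m.
J = π(d_o⁴ − d_i⁴)/32 = π(0.159⁴ − 0.0650⁴)/32 = 6.099×10^-5 m⁴.
θ = T·L/(G·J) = 12490 × 5.11 / (76.3×10⁹ × 6.099×10^-5) = 0.01371 rad.

13.7 mrad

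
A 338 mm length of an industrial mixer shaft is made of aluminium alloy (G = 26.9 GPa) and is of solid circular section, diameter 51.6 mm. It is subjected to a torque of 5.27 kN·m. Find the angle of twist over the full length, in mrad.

95.1 mrad

J = πd⁴/32 = π(0.0516)⁴/32 = 6.960×10^-7 m⁴.
θ = T·L/(G·J) = 5270 × 0.338 / (26.9×10⁹ × 6.960×10^-7) = 0.09514 rad.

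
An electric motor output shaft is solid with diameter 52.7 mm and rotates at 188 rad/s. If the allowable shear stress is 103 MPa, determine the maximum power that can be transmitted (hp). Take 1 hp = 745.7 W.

746 hp

J = πd⁴/32 = π(0.0527)⁴/32 = 7.573×10^-7 m⁴.
T_max = τ_allow·J/r = 1.03×10^8 × 7.573×10^-7 / 0.0264 = 2960 N·m.
ω = 188 rad/s, so P_max = T_max·ω = 5.565×10^5 W.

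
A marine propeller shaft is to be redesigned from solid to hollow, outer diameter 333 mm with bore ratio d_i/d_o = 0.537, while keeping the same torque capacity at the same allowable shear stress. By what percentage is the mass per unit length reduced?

24.6 %

Equal τ_max and T ⇒ the solid shaft needs d_s³ = d_o³(1−k⁴), so d_s = 333·(1−0.537⁴)^(1/3) = 323.5 mm.
Area ratio A_h/A_s = d_o²(1−k²)/d_s² = (1−k²)/(1−k⁴)^(2/3) = 0.7540.
Mass saving = 1 − 0.7540 = 24.6 %.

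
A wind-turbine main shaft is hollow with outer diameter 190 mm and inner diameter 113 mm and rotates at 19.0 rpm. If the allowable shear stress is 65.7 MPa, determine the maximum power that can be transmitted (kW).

154 kW

J = π(d_o⁴ − d_i⁴)/32 = π(0.190⁴ − 0.113⁴)/32 = 1.119×10^-4 m⁴.
T_max = τ_allow·J/r = 6.57×10^7 × 1.119×10^-4 / 0.0950 = 77410 N·m.
ω = 2π·19.0/60 = 1.990 rad/s, so P_max = T_max·ω = 1.540×10^5 W.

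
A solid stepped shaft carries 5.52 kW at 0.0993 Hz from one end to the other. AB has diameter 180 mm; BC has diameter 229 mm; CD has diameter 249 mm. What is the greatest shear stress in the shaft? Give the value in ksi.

1.12 ksi

ω = 2π·0.0993 = 0.6239 rad/s, so T = P/ω = 5.52×10³ / 0.6239 = 8847 N·m.
Under the same torque, τ_max = 16T/(πd³) is largest where d is smallest — segment AB (d = 180 mm).
τ_max = 16·8847/(π·(0.180)³) = 7.726×10^6 Pa.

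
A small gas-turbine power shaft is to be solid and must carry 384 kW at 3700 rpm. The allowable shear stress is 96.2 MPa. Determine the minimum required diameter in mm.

ω = 2π·3700/60 = 387.5 rad/s, so T = P/ω = 384×10³ / 387.5 = 991.1 N·m.
For a solid shaft τ_max = 16T/(πd³), so d = (16T/(π τ_allow))^(1/3) = (16·991.1/(π·9.62×10^7))^(1/3) = 0.03744 m.

37.4 mm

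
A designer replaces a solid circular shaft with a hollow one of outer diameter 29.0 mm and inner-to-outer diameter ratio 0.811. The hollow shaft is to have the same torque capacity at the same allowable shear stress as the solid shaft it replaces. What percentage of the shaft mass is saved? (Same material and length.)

50.1 %

Equal τ_max and T ⇒ the solid shaft needs d_s³ = d_o³(1−k⁴), so d_s = 29.0·(1−0.811⁴)^(1/3) = 24.01 mm.
Area ratio A_h/A_s = d_o²(1−k²)/d_s² = (1−k²)/(1−k⁴)^(2/3) = 0.4994.
Mass saving = 1 − 0.4994 = 50.1 %.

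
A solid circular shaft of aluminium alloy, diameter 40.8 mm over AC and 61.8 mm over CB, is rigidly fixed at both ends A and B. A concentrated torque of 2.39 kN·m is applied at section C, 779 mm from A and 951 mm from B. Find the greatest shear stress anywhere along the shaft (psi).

Compatibility: T_A·a/J_AC = T_B·b/J_CB with T_A + T_B = T₀.
J_AC = 2.72×10^-7 m⁴, J_CB = 1.43×10^-6 m⁴, so T_A = T₀·(J_AC/a)/((J_AC/a)+(J_CB/b)) = 449.9 N·m, T_B = 1940 N·m.
τ in each portion: τ_AC = 3.37×10^7 Pa, τ_CB = 4.19×10^7 Pa; maximum is in CB.
τ_max = T_CB·r/J = 1940·0.0309/1.43×10^-6 = 4.186×10^7 Pa.

6070 psi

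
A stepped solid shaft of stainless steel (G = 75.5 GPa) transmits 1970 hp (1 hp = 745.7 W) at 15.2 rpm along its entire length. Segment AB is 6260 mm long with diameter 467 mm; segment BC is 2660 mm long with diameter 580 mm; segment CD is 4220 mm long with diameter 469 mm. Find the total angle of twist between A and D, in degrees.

1.73°

ω = 2π·15.2/60 = 1.592 rad/s, so T = P/ω = 1970×745.7 / 1.592 = 922900 N·m.
J_AB = π(0.467)⁴/32 = 4.67×10^-3 m⁴; J_BC = π(0.580)⁴/32 = 0.0111 m⁴; J_CD = π(0.469)⁴/32 = 4.75×10^-3 m⁴.
θ = (T/G)·Σ L_i/J_i = (922900/75.5×10⁹)·(6.26/4.67×10^-3 + 2.66/0.0111 + 4.22/4.75×10^-3) = 0.03017 rad.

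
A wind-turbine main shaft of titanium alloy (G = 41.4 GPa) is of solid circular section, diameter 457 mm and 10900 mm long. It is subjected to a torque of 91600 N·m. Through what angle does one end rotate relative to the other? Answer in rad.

0.00563 rad

J = πd⁴/32 = π(0.457)⁴/32 = 4.282×10^-3 m⁴.
θ = T·L/(G·J) = 91600 × 10.9 / (41.4×10⁹ × 4.282×10^-3) = 5.632×10^-3 rad.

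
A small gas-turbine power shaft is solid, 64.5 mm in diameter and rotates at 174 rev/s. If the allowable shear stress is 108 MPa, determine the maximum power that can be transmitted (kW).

J = πd⁴/32 = π(0.0645)⁴/32 = 1.699×10^-6 m⁴.
T_max = τ_allow·J/r = 1.08×10^8 × 1.699×10^-6 / 0.0323 = 5690 N·m.
ω = 2π·174 = 1093 rad/s, so P_max = T_max·ω = 6.221×10^6 W.

6220 kW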